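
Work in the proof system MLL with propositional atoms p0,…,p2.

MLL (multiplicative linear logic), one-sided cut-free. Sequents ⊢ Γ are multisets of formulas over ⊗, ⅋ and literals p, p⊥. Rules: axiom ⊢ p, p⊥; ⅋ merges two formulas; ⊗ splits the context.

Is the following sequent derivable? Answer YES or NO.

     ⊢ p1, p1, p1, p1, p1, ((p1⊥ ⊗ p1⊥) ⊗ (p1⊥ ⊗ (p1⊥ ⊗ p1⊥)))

Proof tree:
[⊗]  ⊢ p1, p1, p1, p1, p1, ((p1⊥ ⊗ p1⊥) ⊗ (p1⊥ ⊗ (p1⊥ ⊗ p1⊥)))
  [⊗]  ⊢ p1, p1, (p1⊥ ⊗ p1⊥)
    [Ax]  ⊢ p1, p1⊥
    [Ax]  ⊢ p1, p1⊥
  [⊗]  ⊢ p1, p1, p1, (p1⊥ ⊗ (p1⊥ ⊗ p1⊥))
    [Ax]  ⊢ p1, p1⊥
    [⊗]  ⊢ p1, p1, (p1⊥ ⊗ p1⊥)
      [Ax]  ⊢ p1, p1⊥
      [Ax]  ⊢ p1, p1⊥

Result: YES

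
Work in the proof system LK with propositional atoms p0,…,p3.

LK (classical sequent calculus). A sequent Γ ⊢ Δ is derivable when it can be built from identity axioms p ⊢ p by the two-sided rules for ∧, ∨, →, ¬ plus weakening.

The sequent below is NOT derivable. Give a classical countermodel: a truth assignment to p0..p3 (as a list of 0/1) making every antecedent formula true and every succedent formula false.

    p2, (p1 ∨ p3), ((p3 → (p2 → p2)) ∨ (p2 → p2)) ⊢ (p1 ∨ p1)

Enumerate valuations to refute Γ ⊢ Δ:
  v=0000: Γ:[p2=F, (p1 ∨ p3)=F, ((p3 → (p2 → p2)) ∨ (p2 → p2))=T] Δ:[(p1 ∨ p1)=F] refutes=False
  v=0001: Γ:[p2=F, (p1 ∨ p3)=T, ((p3 → (p2 → p2)) ∨ (p2 → p2))=T] Δ:[(p1 ∨ p1)=F] refutes=False
  v=0010: Γ:[p2=T, (p1 ∨ p3)=F, ((p3 → (p2 → p2)) ∨ (p2 → p2))=T] Δ:[(p1 ∨ p1)=F] refutes=False
  v=0011: Γ:[p2=T, (p1 ∨ p3)=T, ((p3 → (p2 → p2)) ∨ (p2 → p2))=T] Δ:[(p1 ∨ p1)=F] refutes=True  ← countermodel

Result: [0, 0, 1, 1]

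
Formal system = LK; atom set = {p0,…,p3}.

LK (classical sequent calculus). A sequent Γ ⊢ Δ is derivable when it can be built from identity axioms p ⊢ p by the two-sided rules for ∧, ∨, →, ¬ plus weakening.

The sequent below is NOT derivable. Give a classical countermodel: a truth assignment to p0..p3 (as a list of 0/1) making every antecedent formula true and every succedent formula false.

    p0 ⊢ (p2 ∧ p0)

Truth-table refutation:
  v=0000: Γ:[p0=F] Δ:[(p2 ∧ p0)=F] refutes=False
  v=0001: Γ:[p0=F] Δ:[(p2 ∧ p0)=F] refutes=False
  v=0010: Γ:[p0=F] Δ:[(p2 ∧ p0)=F] refutes=False
  v=0011: Γ:[p0=F] Δ:[(p2 ∧ p0)=F] refutes=False
  v=0100: Γ:[p0=F] Δ:[(p2 ∧ p0)=F] refutes=False
  v=0101: Γ:[p0=F] Δ:[(p2 ∧ p0)=F] refutes=False
  v=0110: Γ:[p0=F] Δ:[(p2 ∧ p0)=F] refutes=False
  v=0111: Γ:[p0=F] Δ:[(p2 ∧ p0)=F] refutes=False
  v=1000: Γ:[p0=T] Δ:[(p2 ∧ p0)=F] refutes=True  ← countermodel

Result: [1, 0, 0, 0]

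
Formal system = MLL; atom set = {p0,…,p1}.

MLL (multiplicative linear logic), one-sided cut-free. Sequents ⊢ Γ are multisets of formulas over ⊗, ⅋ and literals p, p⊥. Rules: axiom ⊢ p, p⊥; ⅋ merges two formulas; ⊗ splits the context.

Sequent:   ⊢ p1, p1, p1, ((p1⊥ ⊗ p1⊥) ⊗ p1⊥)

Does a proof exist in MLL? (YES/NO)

Derivation trace:
[⊗]  ⊢ p1, p1, p1, ((p1⊥ ⊗ p1⊥) ⊗ p1⊥)
  [⊗]  ⊢ p1, p1, (p1⊥ ⊗ p1⊥)
    [Ax]  ⊢ p1, p1⊥
    [Ax]  ⊢ p1, p1⊥
  [Ax]  ⊢ p1, p1⊥

Result: YES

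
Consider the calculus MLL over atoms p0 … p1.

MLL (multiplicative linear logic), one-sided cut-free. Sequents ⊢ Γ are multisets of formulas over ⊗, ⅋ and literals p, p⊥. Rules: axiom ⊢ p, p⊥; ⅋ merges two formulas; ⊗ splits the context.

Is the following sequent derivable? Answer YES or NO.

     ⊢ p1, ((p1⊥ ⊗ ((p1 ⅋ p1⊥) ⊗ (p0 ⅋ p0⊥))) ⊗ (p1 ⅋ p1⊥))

Proof tree:
[⊗]  ⊢ p1, ((p1⊥ ⊗ ((p1 ⅋ p1⊥) ⊗ (p0 ⅋ p0⊥))) ⊗ (p1 ⅋ p1⊥))
  [⊗]  ⊢ p1, (p1⊥ ⊗ ((p1 ⅋ p1⊥) ⊗ (p0 ⅋ p0⊥)))
    [Ax]  ⊢ p1, p1⊥
    [⊗]  ⊢ ((p1 ⅋ p1⊥) ⊗ (p0 ⅋ p0⊥))
      [⅋]  ⊢ (p1 ⅋ p1⊥)
        [Ax]  ⊢ p1, p1⊥
      [⅋]  ⊢ (p0 ⅋ p0⊥)
        [Ax]  ⊢ p0, p0⊥
  [⅋]  ⊢ (p1 ⅋ p1⊥)
    [Ax]  ⊢ p1, p1⊥

Result: YES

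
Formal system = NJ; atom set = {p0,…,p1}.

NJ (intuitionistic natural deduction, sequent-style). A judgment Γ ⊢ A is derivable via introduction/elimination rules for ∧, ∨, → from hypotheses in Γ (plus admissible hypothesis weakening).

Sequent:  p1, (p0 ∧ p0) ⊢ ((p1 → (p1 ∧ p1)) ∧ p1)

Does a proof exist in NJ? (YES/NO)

Derivation trace:
[∧I] p1, (p0 ∧ p0) ⊢ ((p1 → (p1 ∧ p1)) ∧ p1)
  [→I]  ⊢ (p1 → (p1 ∧ p1))
    [∧I] p1 ⊢ (p1 ∧ p1)
      [Ax] p1 ⊢ p1
      [Ax] p1 ⊢ p1
  [Wk] p1, (p0 ∧ p0) ⊢ p1
    [Ax] p1 ⊢ p1

Result: YES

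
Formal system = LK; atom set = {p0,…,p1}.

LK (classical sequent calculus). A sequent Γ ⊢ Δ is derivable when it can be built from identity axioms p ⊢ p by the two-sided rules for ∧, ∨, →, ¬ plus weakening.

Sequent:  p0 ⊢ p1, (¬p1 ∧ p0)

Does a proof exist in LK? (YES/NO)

Derivation (root first):
[∧R] p0 ⊢ p1, (¬p1 ∧ p0)
  [WL] p0 ⊢ p1, ¬p1
    [¬R]  ⊢ p1, ¬p1
      [Ax] p1 ⊢ p1
  [Ax] p0 ⊢ p0

Result: YES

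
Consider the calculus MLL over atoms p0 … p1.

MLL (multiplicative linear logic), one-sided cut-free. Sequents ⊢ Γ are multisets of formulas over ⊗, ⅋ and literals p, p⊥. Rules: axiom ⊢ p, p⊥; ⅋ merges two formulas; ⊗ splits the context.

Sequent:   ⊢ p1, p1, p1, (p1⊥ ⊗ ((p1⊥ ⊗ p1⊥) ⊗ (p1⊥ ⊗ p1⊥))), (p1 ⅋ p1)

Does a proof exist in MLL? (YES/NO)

Derivation (root first):
[⅋]  ⊢ p1, p1, p1, (p1⊥ ⊗ ((p1⊥ ⊗ p1⊥) ⊗ (p1⊥ ⊗ p1⊥))), (p1 ⅋ p1)
  [⊗]  ⊢ p1, p1, p1, p1, p1, (p1⊥ ⊗ ((p1⊥ ⊗ p1⊥) ⊗ (p1⊥ ⊗ p1⊥)))
    [Ax]  ⊢ p1, p1⊥
    [⊗]  ⊢ p1, p1, p1, p1, ((p1⊥ ⊗ p1⊥) ⊗ (p1⊥ ⊗ p1⊥))
      [⊗]  ⊢ p1, p1, (p1⊥ ⊗ p1⊥)
        [Ax]  ⊢ p1, p1⊥
        [Ax]  ⊢ p1, p1⊥
      [⊗]  ⊢ p1, p1, (p1⊥ ⊗ p1⊥)
        [Ax]  ⊢ p1, p1⊥
        [Ax]  ⊢ p1, p1⊥

Result: YES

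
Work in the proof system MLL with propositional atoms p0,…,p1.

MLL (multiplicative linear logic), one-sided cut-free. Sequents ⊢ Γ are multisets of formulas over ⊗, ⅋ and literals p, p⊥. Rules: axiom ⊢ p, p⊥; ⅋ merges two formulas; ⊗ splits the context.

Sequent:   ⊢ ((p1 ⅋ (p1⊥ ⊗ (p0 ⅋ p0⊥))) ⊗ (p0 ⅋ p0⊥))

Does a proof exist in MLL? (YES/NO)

Derivation (root first):
[⊗]  ⊢ ((p1 ⅋ (p1⊥ ⊗ (p0 ⅋ p0⊥))) ⊗ (p0 ⅋ p0⊥))
  [⅋]  ⊢ (p1 ⅋ (p1⊥ ⊗ (p0 ⅋ p0⊥)))
    [⊗]  ⊢ p1, (p1⊥ ⊗ (p0 ⅋ p0⊥))
      [Ax]  ⊢ p1, p1⊥
      [⅋]  ⊢ (p0 ⅋ p0⊥)
        [Ax]  ⊢ p0, p0⊥
  [⅋]  ⊢ (p0 ⅋ p0⊥)
    [Ax]  ⊢ p0, p0⊥

Result: YES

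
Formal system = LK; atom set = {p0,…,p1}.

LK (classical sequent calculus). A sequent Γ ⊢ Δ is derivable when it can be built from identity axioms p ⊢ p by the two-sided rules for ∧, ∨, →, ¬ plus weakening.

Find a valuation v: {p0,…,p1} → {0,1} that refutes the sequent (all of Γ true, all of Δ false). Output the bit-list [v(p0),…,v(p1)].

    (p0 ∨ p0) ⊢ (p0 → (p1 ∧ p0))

Truth-table refutation:
  v=00: Γ:[(p0 ∨ p0)=F] Δ:[(p0 → (p1 ∧ p0))=T] refutes=False
  v=01: Γ:[(p0 ∨ p0)=F] Δ:[(p0 → (p1 ∧ p0))=T] refutes=False
  v=10: Γ:[(p0 ∨ p0)=T] Δ:[(p0 → (p1 ∧ p0))=F] refutes=True  ← countermodel

Result: [1, 0]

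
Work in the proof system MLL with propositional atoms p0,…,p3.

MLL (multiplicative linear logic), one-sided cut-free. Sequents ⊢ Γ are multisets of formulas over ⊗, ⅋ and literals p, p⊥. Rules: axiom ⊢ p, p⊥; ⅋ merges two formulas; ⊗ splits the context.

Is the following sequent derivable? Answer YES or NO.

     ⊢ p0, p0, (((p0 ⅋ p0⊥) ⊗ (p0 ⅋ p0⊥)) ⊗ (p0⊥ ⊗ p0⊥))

Proof tree:
[⊗]  ⊢ p0, p0, (((p0 ⅋ p0⊥) ⊗ (p0 ⅋ p0⊥)) ⊗ (p0⊥ ⊗ p0⊥))
  [⊗]  ⊢ ((p0 ⅋ p0⊥) ⊗ (p0 ⅋ p0⊥))
    [⅋]  ⊢ (p0 ⅋ p0⊥)
      [Ax]  ⊢ p0, p0⊥
    [⅋]  ⊢ (p0 ⅋ p0⊥)
      [Ax]  ⊢ p0, p0⊥
  [⊗]  ⊢ p0, p0, (p0⊥ ⊗ p0⊥)
    [Ax]  ⊢ p0, p0⊥
    [Ax]  ⊢ p0, p0⊥

Result: YES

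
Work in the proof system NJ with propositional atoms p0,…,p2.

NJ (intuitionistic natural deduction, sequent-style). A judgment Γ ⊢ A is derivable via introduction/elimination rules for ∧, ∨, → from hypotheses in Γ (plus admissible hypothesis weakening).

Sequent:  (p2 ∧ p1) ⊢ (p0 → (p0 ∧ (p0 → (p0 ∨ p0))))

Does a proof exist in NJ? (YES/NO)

Proof tree:
[→I] (p2 ∧ p1) ⊢ (p0 → (p0 ∧ (p0 → (p0 ∨ p0))))
  [∧I] (p2 ∧ p1), p0 ⊢ (p0 ∧ (p0 → (p0 ∨ p0)))
    [Wk] p0, (p2 ∧ p1) ⊢ p0
      [Ax] p0 ⊢ p0
    [→I]  ⊢ (p0 → (p0 ∨ p0))
      [∨I₁] p0 ⊢ (p0 ∨ p0)
        [Ax] p0 ⊢ p0

Result: YES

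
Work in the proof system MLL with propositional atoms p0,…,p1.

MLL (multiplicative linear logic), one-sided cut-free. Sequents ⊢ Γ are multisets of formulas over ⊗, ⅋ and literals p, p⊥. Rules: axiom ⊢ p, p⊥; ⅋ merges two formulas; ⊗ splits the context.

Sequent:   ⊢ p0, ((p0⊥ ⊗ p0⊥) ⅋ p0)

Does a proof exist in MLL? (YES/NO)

Derivation (root first):
[⅋]  ⊢ p0, ((p0⊥ ⊗ p0⊥) ⅋ p0)
  [⊗]  ⊢ p0, p0, (p0⊥ ⊗ p0⊥)
    [Ax]  ⊢ p0, p0⊥
    [Ax]  ⊢ p0, p0⊥

Result: YES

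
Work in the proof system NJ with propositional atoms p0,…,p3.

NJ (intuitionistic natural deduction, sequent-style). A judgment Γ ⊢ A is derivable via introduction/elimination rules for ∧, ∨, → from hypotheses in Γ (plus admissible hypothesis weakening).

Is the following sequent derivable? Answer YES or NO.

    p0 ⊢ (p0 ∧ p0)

Derivation trace:
[∧I] p0 ⊢ (p0 ∧ p0)
  [→E] p0 ⊢ p0
    [→I]  ⊢ (p0 → p0)
      [Ax] p0 ⊢ p0
    [Wk] p0, p0 ⊢ p0
      [Ax] p0 ⊢ p0
  [Ax] p0 ⊢ p0

Result: YES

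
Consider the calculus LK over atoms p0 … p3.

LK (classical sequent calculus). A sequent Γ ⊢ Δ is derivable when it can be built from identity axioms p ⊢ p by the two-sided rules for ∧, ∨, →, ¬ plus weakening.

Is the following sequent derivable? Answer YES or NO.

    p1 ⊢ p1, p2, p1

Derivation (root first):
[WR] p1 ⊢ p1, p2, p1
  [WR] p1 ⊢ p1, p2
    [Ax] p1 ⊢ p1

Result: YES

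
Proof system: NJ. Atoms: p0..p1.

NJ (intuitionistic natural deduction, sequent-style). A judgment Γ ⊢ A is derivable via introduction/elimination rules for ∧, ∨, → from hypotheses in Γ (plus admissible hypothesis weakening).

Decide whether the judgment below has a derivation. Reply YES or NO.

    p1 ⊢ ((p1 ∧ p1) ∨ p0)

Derivation (root first):
[∨I₁] p1 ⊢ ((p1 ∧ p1) ∨ p0)
  [∧I] p1 ⊢ (p1 ∧ p1)
    [Ax] p1 ⊢ p1
    [Ax] p1 ⊢ p1

Result: YES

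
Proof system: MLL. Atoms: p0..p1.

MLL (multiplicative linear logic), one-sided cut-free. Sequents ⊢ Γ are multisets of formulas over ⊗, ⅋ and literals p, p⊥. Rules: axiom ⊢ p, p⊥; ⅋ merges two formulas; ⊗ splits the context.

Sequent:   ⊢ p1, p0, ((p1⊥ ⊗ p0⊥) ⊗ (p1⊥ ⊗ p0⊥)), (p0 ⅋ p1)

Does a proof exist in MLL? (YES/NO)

Derivation trace:
[⅋]  ⊢ p1, p0, ((p1⊥ ⊗ p0⊥) ⊗ (p1⊥ ⊗ p0⊥)), (p0 ⅋ p1)
  [⊗]  ⊢ p1, p0, p1, p0, ((p1⊥ ⊗ p0⊥) ⊗ (p1⊥ ⊗ p0⊥))
    [⊗]  ⊢ p1, p0, (p1⊥ ⊗ p0⊥)
      [Ax]  ⊢ p1, p1⊥
      [Ax]  ⊢ p0, p0⊥
    [⊗]  ⊢ p1, p0, (p1⊥ ⊗ p0⊥)
      [Ax]  ⊢ p1, p1⊥
      [Ax]  ⊢ p0, p0⊥

Result: YES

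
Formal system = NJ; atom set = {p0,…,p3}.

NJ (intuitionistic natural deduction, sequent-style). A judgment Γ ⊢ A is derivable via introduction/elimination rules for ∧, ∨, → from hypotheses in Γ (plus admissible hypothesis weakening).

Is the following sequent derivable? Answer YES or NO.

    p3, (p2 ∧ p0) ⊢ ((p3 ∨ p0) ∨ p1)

Derivation trace:
[∨I₁] p3, (p2 ∧ p0) ⊢ ((p3 ∨ p0) ∨ p1)
  [Wk] p3, (p2 ∧ p0) ⊢ (p3 ∨ p0)
    [∨I₁] p3 ⊢ (p3 ∨ p0)
      [Ax] p3 ⊢ p3

Result: YES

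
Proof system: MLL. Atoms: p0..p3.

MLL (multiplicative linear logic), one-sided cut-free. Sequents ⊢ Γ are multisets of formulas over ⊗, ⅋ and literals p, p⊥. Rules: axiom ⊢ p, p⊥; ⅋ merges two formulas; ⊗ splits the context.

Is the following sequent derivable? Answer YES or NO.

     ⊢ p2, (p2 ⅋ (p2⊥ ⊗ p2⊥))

Derivation (root first):
[⅋]  ⊢ p2, (p2 ⅋ (p2⊥ ⊗ p2⊥))
  [⊗]  ⊢ p2, p2, (p2⊥ ⊗ p2⊥)
    [Ax]  ⊢ p2, p2⊥
    [Ax]  ⊢ p2, p2⊥

Result: YES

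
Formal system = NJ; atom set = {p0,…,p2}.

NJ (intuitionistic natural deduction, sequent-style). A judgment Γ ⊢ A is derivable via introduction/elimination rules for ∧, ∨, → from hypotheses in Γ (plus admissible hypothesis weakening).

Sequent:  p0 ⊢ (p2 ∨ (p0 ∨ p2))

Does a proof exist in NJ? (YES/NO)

Derivation trace:
[∨I₂] p0 ⊢ (p2 ∨ (p0 ∨ p2))
  [∨I₁] p0 ⊢ (p0 ∨ p2)
    [Ax] p0 ⊢ p0

Result: YES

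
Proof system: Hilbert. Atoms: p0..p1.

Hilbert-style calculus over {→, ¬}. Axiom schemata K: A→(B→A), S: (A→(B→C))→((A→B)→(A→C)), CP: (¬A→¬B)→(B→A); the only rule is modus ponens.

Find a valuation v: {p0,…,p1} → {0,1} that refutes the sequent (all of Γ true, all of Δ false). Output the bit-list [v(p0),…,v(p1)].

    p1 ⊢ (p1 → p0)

Truth-table refutation:
  v=00: Γ:[p1=F] Δ:[(p1 → p0)=T] refutes=False
  v=01: Γ:[p1=T] Δ:[(p1 → p0)=F] refutes=True  ← countermodel

Result: [0, 1]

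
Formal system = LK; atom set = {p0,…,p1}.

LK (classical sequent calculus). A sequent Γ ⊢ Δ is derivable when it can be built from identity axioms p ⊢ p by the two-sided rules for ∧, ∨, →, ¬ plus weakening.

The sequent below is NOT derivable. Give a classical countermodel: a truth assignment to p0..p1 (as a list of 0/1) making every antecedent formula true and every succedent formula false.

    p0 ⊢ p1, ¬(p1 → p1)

Truth-table refutation:
  v=00: Γ:[p0=F] Δ:[p1=F, ¬(p1 → p1)=F] refutes=False
  v=01: Γ:[p0=F] Δ:[p1=T, ¬(p1 → p1)=F] refutes=False
  v=10: Γ:[p0=T] Δ:[p1=F, ¬(p1 → p1)=F] refutes=True  ← countermodel

Result: [1, 0]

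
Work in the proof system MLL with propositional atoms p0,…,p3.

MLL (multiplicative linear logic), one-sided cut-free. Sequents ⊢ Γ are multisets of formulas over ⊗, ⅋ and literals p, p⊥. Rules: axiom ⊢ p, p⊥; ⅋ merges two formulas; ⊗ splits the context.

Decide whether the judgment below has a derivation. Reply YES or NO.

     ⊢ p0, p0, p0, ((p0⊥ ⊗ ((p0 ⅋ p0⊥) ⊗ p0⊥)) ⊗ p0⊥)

Derivation trace:
[⊗]  ⊢ p0, p0, p0, ((p0⊥ ⊗ ((p0 ⅋ p0⊥) ⊗ p0⊥)) ⊗ p0⊥)
  [⊗]  ⊢ p0, p0, (p0⊥ ⊗ ((p0 ⅋ p0⊥) ⊗ p0⊥))
    [Ax]  ⊢ p0, p0⊥
    [⊗]  ⊢ p0, ((p0 ⅋ p0⊥) ⊗ p0⊥)
      [⅋]  ⊢ (p0 ⅋ p0⊥)
        [Ax]  ⊢ p0, p0⊥
      [Ax]  ⊢ p0, p0⊥
  [Ax]  ⊢ p0, p0⊥

Result: YES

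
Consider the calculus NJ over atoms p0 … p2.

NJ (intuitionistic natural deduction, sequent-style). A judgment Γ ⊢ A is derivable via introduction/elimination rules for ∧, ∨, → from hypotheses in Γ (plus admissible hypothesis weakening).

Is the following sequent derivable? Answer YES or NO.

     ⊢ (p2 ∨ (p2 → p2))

Proof tree:
[∨I₂]  ⊢ (p2 ∨ (p2 → p2))
  [→I]  ⊢ (p2 → p2)
    [Ax] p2 ⊢ p2

Result: YES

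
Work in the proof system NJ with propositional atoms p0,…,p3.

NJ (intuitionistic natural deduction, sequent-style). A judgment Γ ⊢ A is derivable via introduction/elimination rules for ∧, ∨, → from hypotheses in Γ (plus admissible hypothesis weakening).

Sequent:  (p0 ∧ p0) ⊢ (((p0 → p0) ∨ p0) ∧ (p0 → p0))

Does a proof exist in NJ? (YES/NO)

Derivation trace:
[Wk] (p0 ∧ p0) ⊢ (((p0 → p0) ∨ p0) ∧ (p0 → p0))
  [∧I]  ⊢ (((p0 → p0) ∨ p0) ∧ (p0 → p0))
    [∨I₁]  ⊢ ((p0 → p0) ∨ p0)
      [→I]  ⊢ (p0 → p0)
        [Ax] p0 ⊢ p0
    [→I]  ⊢ (p0 → p0)
      [Ax] p0 ⊢ p0

Result: YES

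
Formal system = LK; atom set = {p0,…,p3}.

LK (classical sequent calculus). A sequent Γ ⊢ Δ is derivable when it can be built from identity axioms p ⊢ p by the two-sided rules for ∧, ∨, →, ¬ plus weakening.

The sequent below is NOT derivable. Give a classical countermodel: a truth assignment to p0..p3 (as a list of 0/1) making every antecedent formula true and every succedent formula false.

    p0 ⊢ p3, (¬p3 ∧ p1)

Enumerate valuations to refute Γ ⊢ Δ:
  v=0000: Γ:[p0=F] Δ:[p3=F, (¬p3 ∧ p1)=F] refutes=False
  v=0001: Γ:[p0=F] Δ:[p3=T, (¬p3 ∧ p1)=F] refutes=False
  v=0010: Γ:[p0=F] Δ:[p3=F, (¬p3 ∧ p1)=F] refutes=False
  v=0011: Γ:[p0=F] Δ:[p3=T, (¬p3 ∧ p1)=F] refutes=False
  v=0100: Γ:[p0=F] Δ:[p3=F, (¬p3 ∧ p1)=T] refutes=False
  v=0101: Γ:[p0=F] Δ:[p3=T, (¬p3 ∧ p1)=F] refutes=False
  v=0110: Γ:[p0=F] Δ:[p3=F, (¬p3 ∧ p1)=T] refutes=False
  v=0111: Γ:[p0=F] Δ:[p3=T, (¬p3 ∧ p1)=F] refutes=False
  v=1000: Γ:[p0=T] Δ:[p3=F, (¬p3 ∧ p1)=F] refutes=True  ← countermodel

Result: [1, 0, 0, 0]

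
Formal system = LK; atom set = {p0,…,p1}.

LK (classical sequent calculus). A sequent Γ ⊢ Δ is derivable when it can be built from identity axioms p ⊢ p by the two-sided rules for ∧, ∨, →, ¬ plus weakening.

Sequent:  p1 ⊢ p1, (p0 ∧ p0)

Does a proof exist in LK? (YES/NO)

Derivation trace:
[∧R] p1 ⊢ p1, (p0 ∧ p0)
  [WR] p1 ⊢ p1, p0
    [Ax] p1 ⊢ p1
  [WR] p1 ⊢ p1, p0
    [Ax] p1 ⊢ p1

Result: YES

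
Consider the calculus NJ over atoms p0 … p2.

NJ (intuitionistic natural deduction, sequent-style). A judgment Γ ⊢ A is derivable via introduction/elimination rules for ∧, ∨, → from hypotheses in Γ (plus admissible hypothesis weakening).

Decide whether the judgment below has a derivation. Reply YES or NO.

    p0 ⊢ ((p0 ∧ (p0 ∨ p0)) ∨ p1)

Proof tree:
[∨I₁] p0 ⊢ ((p0 ∧ (p0 ∨ p0)) ∨ p1)
  [∧I] p0 ⊢ (p0 ∧ (p0 ∨ p0))
    [Ax] p0 ⊢ p0
    [∨I₂] p0 ⊢ (p0 ∨ p0)
      [Ax] p0 ⊢ p0

Result: YES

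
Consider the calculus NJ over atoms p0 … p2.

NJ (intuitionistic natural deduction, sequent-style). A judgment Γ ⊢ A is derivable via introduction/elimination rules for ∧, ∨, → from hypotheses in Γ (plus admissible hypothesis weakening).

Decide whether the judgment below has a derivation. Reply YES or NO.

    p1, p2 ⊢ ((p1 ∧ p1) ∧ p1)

Derivation trace:
[∧I] p1, p2 ⊢ ((p1 ∧ p1) ∧ p1)
  [∧I] p1, p2 ⊢ (p1 ∧ p1)
    [Wk] p1, p2 ⊢ p1
      [Ax] p1 ⊢ p1
    [Ax] p1 ⊢ p1
  [Ax] p1 ⊢ p1

Result: YES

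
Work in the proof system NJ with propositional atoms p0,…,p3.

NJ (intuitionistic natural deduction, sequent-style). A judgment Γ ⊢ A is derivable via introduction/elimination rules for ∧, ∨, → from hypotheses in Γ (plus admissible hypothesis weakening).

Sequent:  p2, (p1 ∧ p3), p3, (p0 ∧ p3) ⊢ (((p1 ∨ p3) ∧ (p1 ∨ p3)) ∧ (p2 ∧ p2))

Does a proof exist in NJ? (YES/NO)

Derivation trace:
[∧I] p2, (p1 ∧ p3), p3, (p0 ∧ p3) ⊢ (((p1 ∨ p3) ∧ (p1 ∨ p3)) ∧ (p2 ∧ p2))
  [Wk] p3, (p1 ∧ p3) ⊢ ((p1 ∨ p3) ∧ (p1 ∨ p3))
    [∧I] p3 ⊢ ((p1 ∨ p3) ∧ (p1 ∨ p3))
      [∨I₂] p3 ⊢ (p1 ∨ p3)
        [Ax] p3 ⊢ p3
      [∨I₂] p3 ⊢ (p1 ∨ p3)
        [Ax] p3 ⊢ p3
  [∧I] p2, (p0 ∧ p3) ⊢ (p2 ∧ p2)
    [Wk] p2, (p0 ∧ p3) ⊢ p2
      [Ax] p2 ⊢ p2
    [Wk] p2, (p0 ∧ p3) ⊢ p2
      [Ax] p2 ⊢ p2

Result: YES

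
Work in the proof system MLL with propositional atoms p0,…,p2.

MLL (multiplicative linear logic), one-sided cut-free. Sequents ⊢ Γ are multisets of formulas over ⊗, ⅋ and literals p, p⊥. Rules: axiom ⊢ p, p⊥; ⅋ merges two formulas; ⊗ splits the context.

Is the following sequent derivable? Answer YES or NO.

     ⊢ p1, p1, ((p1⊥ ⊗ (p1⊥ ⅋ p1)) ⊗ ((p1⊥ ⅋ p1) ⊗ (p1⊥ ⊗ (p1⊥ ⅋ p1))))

Derivation (root first):
[⊗]  ⊢ p1, p1, ((p1⊥ ⊗ (p1⊥ ⅋ p1)) ⊗ ((p1⊥ ⅋ p1) ⊗ (p1⊥ ⊗ (p1⊥ ⅋ p1))))
  [⊗]  ⊢ p1, (p1⊥ ⊗ (p1⊥ ⅋ p1))
    [Ax]  ⊢ p1, p1⊥
    [⅋]  ⊢ (p1⊥ ⅋ p1)
      [Ax]  ⊢ p1, p1⊥
  [⊗]  ⊢ p1, ((p1⊥ ⅋ p1) ⊗ (p1⊥ ⊗ (p1⊥ ⅋ p1)))
    [⅋]  ⊢ (p1⊥ ⅋ p1)
      [Ax]  ⊢ p1, p1⊥
    [⊗]  ⊢ p1, (p1⊥ ⊗ (p1⊥ ⅋ p1))
      [Ax]  ⊢ p1, p1⊥
      [⅋]  ⊢ (p1⊥ ⅋ p1)
        [Ax]  ⊢ p1, p1⊥

Result: YES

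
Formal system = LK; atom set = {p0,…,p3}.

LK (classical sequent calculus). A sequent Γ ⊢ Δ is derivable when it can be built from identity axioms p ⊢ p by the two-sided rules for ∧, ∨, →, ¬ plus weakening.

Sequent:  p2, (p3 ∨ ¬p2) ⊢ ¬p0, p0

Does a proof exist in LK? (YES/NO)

Proof tree:
[∨L] p2, (p3 ∨ ¬p2) ⊢ ¬p0, p0
  [WL] p3 ⊢ p0, ¬p0
    [¬R]  ⊢ p0, ¬p0
      [Ax] p0 ⊢ p0
  [¬L] p2, ¬p2 ⊢ 
    [Ax] p2 ⊢ p2

Result: YES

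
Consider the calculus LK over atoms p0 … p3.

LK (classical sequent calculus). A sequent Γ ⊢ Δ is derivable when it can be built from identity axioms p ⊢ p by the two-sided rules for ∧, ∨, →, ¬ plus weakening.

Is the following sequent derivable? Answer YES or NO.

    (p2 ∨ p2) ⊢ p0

Search for a countermodel by truth-table:
  v=0000: Γ:[(p2 ∨ p2)=F] Δ:[p0=F] refutes=False
  v=0001: Γ:[(p2 ∨ p2)=F] Δ:[p0=F] refutes=False
  v=0010: Γ:[(p2 ∨ p2)=T] Δ:[p0=F] refutes=True  ← countermodel

Result: NO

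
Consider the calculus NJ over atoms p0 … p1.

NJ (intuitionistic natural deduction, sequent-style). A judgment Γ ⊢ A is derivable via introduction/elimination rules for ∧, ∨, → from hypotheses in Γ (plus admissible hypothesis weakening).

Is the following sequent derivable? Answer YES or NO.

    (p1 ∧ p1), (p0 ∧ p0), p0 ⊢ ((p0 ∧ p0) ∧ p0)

Proof tree:
[∧I] (p1 ∧ p1), (p0 ∧ p0), p0 ⊢ ((p0 ∧ p0) ∧ p0)
  [Wk] (p1 ∧ p1), p0, (p0 ∧ p0) ⊢ (p0 ∧ p0)
    [∧I] (p1 ∧ p1), p0 ⊢ (p0 ∧ p0)
      [Wk] p0, (p1 ∧ p1) ⊢ p0
        [Ax] p0 ⊢ p0
      [Ax] p0 ⊢ p0
  [Wk] p0, p0 ⊢ p0
    [Ax] p0 ⊢ p0

Result: YES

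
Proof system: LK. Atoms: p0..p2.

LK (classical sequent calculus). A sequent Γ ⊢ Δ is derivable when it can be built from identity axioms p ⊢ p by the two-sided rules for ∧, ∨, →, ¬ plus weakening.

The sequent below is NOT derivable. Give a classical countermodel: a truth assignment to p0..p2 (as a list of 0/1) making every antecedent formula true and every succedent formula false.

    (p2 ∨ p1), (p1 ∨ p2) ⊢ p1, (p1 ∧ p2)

Truth-table refutation:
  v=000: Γ:[(p2 ∨ p1)=F, (p1 ∨ p2)=F] Δ:[p1=F, (p1 ∧ p2)=F] refutes=False
  v=001: Γ:[(p2 ∨ p1)=T, (p1 ∨ p2)=T] Δ:[p1=F, (p1 ∧ p2)=F] refutes=True  ← countermodel

Result: [0, 0, 1]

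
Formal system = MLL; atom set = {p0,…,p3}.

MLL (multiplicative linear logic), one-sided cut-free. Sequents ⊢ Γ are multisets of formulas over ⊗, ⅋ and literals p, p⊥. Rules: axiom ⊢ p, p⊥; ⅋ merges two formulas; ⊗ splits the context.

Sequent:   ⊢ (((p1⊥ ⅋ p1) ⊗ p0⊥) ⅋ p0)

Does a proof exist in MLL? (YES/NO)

Derivation (root first):
[⅋]  ⊢ (((p1⊥ ⅋ p1) ⊗ p0⊥) ⅋ p0)
  [⊗]  ⊢ p0, ((p1⊥ ⅋ p1) ⊗ p0⊥)
    [⅋]  ⊢ (p1⊥ ⅋ p1)
      [Ax]  ⊢ p1, p1⊥
    [Ax]  ⊢ p0, p0⊥

Result: YES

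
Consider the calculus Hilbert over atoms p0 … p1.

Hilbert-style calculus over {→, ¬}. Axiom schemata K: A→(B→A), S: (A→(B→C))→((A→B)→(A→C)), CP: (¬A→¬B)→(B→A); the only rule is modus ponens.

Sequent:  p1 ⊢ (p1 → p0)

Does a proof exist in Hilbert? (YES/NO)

Truth-table refutation:
  v=00: Γ:[p1=F] Δ:[(p1 → p0)=T] refutes=False
  v=01: Γ:[p1=T] Δ:[(p1 → p0)=F] refutes=True  ← countermodel

Result: NO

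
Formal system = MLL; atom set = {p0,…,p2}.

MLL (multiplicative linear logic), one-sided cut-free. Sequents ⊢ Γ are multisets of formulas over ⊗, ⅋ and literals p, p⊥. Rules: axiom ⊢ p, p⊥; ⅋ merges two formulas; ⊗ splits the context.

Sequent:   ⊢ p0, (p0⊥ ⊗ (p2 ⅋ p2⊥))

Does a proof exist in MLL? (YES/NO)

Derivation trace:
[⊗]  ⊢ p0, (p0⊥ ⊗ (p2 ⅋ p2⊥))
  [Ax]  ⊢ p0, p0⊥
  [⅋]  ⊢ (p2 ⅋ p2⊥)
    [Ax]  ⊢ p2, p2⊥

Result: YES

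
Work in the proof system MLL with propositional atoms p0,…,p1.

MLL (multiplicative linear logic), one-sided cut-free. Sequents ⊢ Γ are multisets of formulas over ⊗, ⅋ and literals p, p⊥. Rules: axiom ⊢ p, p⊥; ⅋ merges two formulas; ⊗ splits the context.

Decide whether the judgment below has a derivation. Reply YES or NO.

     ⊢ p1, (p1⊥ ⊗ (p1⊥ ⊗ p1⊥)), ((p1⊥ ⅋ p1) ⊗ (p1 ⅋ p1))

Proof tree:
[⊗]  ⊢ p1, (p1⊥ ⊗ (p1⊥ ⊗ p1⊥)), ((p1⊥ ⅋ p1) ⊗ (p1 ⅋ p1))
  [⅋]  ⊢ (p1⊥ ⅋ p1)
    [Ax]  ⊢ p1, p1⊥
  [⅋]  ⊢ p1, (p1⊥ ⊗ (p1⊥ ⊗ p1⊥)), (p1 ⅋ p1)
    [⊗]  ⊢ p1, p1, p1, (p1⊥ ⊗ (p1⊥ ⊗ p1⊥))
      [Ax]  ⊢ p1, p1⊥
      [⊗]  ⊢ p1, p1, (p1⊥ ⊗ p1⊥)
        [Ax]  ⊢ p1, p1⊥
        [Ax]  ⊢ p1, p1⊥

Result: YES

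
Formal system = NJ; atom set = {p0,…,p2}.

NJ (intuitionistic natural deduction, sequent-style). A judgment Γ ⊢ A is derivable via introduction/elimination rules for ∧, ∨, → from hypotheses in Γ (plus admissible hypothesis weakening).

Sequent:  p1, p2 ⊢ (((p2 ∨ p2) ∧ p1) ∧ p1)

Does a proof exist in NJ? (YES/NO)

Derivation trace:
[∧I] p1, p2 ⊢ (((p2 ∨ p2) ∧ p1) ∧ p1)
  [∧I] p1, p2 ⊢ ((p2 ∨ p2) ∧ p1)
    [∨I₂] p2 ⊢ (p2 ∨ p2)
      [Ax] p2 ⊢ p2
    [Ax] p1 ⊢ p1
  [Ax] p1 ⊢ p1

Result: YES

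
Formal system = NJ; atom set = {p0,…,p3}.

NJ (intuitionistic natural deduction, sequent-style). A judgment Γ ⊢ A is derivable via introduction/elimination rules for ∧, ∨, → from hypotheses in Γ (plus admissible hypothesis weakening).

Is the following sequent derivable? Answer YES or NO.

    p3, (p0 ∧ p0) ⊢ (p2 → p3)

Derivation (root first):
[→I] p3, (p0 ∧ p0) ⊢ (p2 → p3)
  [Wk] p3, (p0 ∧ p0), p2 ⊢ p3
    [Wk] p3, (p0 ∧ p0) ⊢ p3
      [Ax] p3 ⊢ p3

Result: YES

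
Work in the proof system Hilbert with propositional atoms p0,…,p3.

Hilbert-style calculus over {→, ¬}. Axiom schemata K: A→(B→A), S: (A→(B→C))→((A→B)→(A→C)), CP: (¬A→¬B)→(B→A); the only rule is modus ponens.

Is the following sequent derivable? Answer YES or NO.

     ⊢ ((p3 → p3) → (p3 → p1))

Enumerate valuations to refute Γ ⊢ Δ:
  v=0000: Γ:[] Δ:[((p3 → p3) → (p3 → p1))=T] refutes=False
  v=0001: Γ:[] Δ:[((p3 → p3) → (p3 → p1))=F] refutes=True  ← countermodel

Result: NO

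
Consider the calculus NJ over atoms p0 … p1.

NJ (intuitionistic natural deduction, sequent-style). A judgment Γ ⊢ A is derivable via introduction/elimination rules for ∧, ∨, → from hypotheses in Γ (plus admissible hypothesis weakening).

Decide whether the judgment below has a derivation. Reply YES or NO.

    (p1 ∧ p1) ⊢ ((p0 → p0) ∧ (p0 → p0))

Derivation trace:
[∧I] (p1 ∧ p1) ⊢ ((p0 → p0) ∧ (p0 → p0))
  [→I] (p1 ∧ p1) ⊢ (p0 → p0)
    [Wk] p0, (p1 ∧ p1) ⊢ p0
      [Ax] p0 ⊢ p0
  [→I] (p1 ∧ p1) ⊢ (p0 → p0)
    [Wk] p0, (p1 ∧ p1) ⊢ p0
      [Ax] p0 ⊢ p0

Result: YES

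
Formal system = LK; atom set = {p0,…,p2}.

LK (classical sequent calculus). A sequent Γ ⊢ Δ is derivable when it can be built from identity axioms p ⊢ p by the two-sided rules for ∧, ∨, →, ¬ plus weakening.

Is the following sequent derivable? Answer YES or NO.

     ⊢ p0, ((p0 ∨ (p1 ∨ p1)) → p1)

Derivation (root first):
[→R]  ⊢ p0, ((p0 ∨ (p1 ∨ p1)) → p1)
  [∨L] (p0 ∨ (p1 ∨ p1)) ⊢ p1, p0
    [Ax] p0 ⊢ p0
    [∨L] (p1 ∨ p1) ⊢ p1
      [Ax] p1 ⊢ p1
      [Ax] p1 ⊢ p1

Result: YES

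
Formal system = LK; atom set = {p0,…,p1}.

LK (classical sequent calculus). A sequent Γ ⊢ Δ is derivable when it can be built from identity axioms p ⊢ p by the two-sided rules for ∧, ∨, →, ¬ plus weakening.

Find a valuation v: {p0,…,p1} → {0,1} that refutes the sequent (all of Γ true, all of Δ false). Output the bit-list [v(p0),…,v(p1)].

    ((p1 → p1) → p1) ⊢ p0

Enumerate valuations to refute Γ ⊢ Δ:
  v=00: Γ:[((p1 → p1) → p1)=F] Δ:[p0=F] refutes=False
  v=01: Γ:[((p1 → p1) → p1)=T] Δ:[p0=F] refutes=True  ← countermodel

Result: [0, 1]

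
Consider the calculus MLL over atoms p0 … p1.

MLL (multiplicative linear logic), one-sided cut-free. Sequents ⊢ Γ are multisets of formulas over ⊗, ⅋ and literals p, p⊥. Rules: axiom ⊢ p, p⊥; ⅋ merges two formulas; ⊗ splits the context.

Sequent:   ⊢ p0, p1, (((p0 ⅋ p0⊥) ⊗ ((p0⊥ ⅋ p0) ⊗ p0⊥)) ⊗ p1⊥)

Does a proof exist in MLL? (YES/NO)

Derivation (root first):
[⊗]  ⊢ p0, p1, (((p0 ⅋ p0⊥) ⊗ ((p0⊥ ⅋ p0) ⊗ p0⊥)) ⊗ p1⊥)
  [⊗]  ⊢ p0, ((p0 ⅋ p0⊥) ⊗ ((p0⊥ ⅋ p0) ⊗ p0⊥))
    [⅋]  ⊢ (p0 ⅋ p0⊥)
      [Ax]  ⊢ p0, p0⊥
    [⊗]  ⊢ p0, ((p0⊥ ⅋ p0) ⊗ p0⊥)
      [⅋]  ⊢ (p0⊥ ⅋ p0)
        [Ax]  ⊢ p0, p0⊥
      [Ax]  ⊢ p0, p0⊥
  [Ax]  ⊢ p1, p1⊥

Result: YES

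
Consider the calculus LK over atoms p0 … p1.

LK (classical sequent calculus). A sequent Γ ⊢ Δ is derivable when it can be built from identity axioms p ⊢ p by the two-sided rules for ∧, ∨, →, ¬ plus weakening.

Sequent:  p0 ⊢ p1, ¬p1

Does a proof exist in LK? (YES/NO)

Proof tree:
[WL] p0 ⊢ p1, ¬p1
  [¬R]  ⊢ p1, ¬p1
    [Ax] p1 ⊢ p1

Result: YES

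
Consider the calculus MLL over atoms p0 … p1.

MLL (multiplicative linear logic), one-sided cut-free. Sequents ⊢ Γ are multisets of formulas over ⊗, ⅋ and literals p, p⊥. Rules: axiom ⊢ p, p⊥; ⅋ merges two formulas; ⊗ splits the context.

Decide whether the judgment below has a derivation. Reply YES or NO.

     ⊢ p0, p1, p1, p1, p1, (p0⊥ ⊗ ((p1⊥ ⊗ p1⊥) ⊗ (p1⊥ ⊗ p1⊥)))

Derivation trace:
[⊗]  ⊢ p0, p1, p1, p1, p1, (p0⊥ ⊗ ((p1⊥ ⊗ p1⊥) ⊗ (p1⊥ ⊗ p1⊥)))
  [Ax]  ⊢ p0, p0⊥
  [⊗]  ⊢ p1, p1, p1, p1, ((p1⊥ ⊗ p1⊥) ⊗ (p1⊥ ⊗ p1⊥))
    [⊗]  ⊢ p1, p1, (p1⊥ ⊗ p1⊥)
      [Ax]  ⊢ p1, p1⊥
      [Ax]  ⊢ p1, p1⊥
    [⊗]  ⊢ p1, p1, (p1⊥ ⊗ p1⊥)
      [Ax]  ⊢ p1, p1⊥
      [Ax]  ⊢ p1, p1⊥

Result: YES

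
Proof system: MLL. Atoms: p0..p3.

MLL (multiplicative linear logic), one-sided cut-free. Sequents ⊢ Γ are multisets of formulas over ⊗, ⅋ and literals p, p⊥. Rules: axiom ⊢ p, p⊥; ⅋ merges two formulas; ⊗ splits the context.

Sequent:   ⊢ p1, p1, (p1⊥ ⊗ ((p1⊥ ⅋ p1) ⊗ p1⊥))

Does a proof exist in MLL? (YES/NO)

Derivation (root first):
[⊗]  ⊢ p1, p1, (p1⊥ ⊗ ((p1⊥ ⅋ p1) ⊗ p1⊥))
  [Ax]  ⊢ p1, p1⊥
  [⊗]  ⊢ p1, ((p1⊥ ⅋ p1) ⊗ p1⊥)
    [⅋]  ⊢ (p1⊥ ⅋ p1)
      [Ax]  ⊢ p1, p1⊥
    [Ax]  ⊢ p1, p1⊥

Result: YES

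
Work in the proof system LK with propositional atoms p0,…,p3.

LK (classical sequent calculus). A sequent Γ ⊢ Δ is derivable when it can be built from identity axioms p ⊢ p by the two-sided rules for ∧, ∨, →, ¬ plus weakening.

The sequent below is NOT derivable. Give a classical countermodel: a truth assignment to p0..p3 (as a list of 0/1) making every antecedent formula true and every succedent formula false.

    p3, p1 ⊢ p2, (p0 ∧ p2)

Search for a countermodel by truth-table:
  v=0000: Γ:[p3=F, p1=F] Δ:[p2=F, (p0 ∧ p2)=F] refutes=False
  v=0001: Γ:[p3=T, p1=F] Δ:[p2=F, (p0 ∧ p2)=F] refutes=False
  v=0010: Γ:[p3=F, p1=F] Δ:[p2=T, (p0 ∧ p2)=F] refutes=False
  v=0011: Γ:[p3=T, p1=F] Δ:[p2=T, (p0 ∧ p2)=F] refutes=False
  v=0100: Γ:[p3=F, p1=T] Δ:[p2=F, (p0 ∧ p2)=F] refutes=False
  v=0101: Γ:[p3=T, p1=T] Δ:[p2=F, (p0 ∧ p2)=F] refutes=True  ← countermodel

Result: [0, 1, 0, 1]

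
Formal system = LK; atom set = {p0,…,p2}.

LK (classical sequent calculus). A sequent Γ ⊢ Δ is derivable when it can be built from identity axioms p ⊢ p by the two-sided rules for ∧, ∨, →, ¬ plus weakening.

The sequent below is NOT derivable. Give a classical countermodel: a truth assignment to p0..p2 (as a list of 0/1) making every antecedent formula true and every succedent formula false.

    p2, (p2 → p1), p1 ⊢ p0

Truth-table refutation:
  v=000: Γ:[p2=F, (p2 → p1)=T, p1=F] Δ:[p0=F] refutes=False
  v=001: Γ:[p2=T, (p2 → p1)=F, p1=F] Δ:[p0=F] refutes=False
  v=010: Γ:[p2=F, (p2 → p1)=T, p1=T] Δ:[p0=F] refutes=False
  v=011: Γ:[p2=T, (p2 → p1)=T, p1=T] Δ:[p0=F] refutes=True  ← countermodel

Result: [0, 1, 1]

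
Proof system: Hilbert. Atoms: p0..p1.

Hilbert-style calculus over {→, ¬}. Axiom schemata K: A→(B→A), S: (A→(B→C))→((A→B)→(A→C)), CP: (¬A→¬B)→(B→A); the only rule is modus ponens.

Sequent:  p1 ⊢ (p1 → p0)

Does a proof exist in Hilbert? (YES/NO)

Truth-table refutation:
  v=00: Γ:[p1=F] Δ:[(p1 → p0)=T] refutes=False
  v=01: Γ:[p1=T] Δ:[(p1 → p0)=F] refutes=True  ← countermodel

Result: NO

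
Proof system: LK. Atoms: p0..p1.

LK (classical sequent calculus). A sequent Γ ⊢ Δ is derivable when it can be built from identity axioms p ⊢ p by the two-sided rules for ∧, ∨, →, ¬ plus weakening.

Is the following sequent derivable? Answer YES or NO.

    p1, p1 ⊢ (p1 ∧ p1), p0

Derivation (root first):
[WR] p1, p1 ⊢ (p1 ∧ p1), p0
  [WL] p1, p1 ⊢ (p1 ∧ p1)
    [∧R] p1 ⊢ (p1 ∧ p1)
      [Ax] p1 ⊢ p1
      [Ax] p1 ⊢ p1

Result: YES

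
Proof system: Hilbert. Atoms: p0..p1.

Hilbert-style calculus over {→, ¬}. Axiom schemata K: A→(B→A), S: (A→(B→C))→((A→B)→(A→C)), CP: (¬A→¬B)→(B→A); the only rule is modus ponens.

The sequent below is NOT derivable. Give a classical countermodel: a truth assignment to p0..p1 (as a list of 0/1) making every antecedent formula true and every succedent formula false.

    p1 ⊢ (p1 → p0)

Truth-table refutation:
  v=00: Γ:[p1=F] Δ:[(p1 → p0)=T] refutes=False
  v=01: Γ:[p1=T] Δ:[(p1 → p0)=F] refutes=True  ← countermodel

Result: [0, 1]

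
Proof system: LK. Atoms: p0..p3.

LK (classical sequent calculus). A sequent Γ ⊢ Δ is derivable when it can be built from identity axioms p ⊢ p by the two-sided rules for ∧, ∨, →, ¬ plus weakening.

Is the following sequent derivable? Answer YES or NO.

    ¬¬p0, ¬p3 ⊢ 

Enumerate valuations to refute Γ ⊢ Δ:
  v=0000: Γ:[¬¬p0=F, ¬p3=T] Δ:[] refutes=False
  v=0001: Γ:[¬¬p0=F, ¬p3=F] Δ:[] refutes=False
  v=0010: Γ:[¬¬p0=F, ¬p3=T] Δ:[] refutes=False
  v=0011: Γ:[¬¬p0=F, ¬p3=F] Δ:[] refutes=False
  v=0100: Γ:[¬¬p0=F, ¬p3=T] Δ:[] refutes=False
  v=0101: Γ:[¬¬p0=F, ¬p3=F] Δ:[] refutes=False
  v=0110: Γ:[¬¬p0=F, ¬p3=T] Δ:[] refutes=False
  v=0111: Γ:[¬¬p0=F, ¬p3=F] Δ:[] refutes=False
  v=1000: Γ:[¬¬p0=T, ¬p3=T] Δ:[] refutes=True  ← countermodel

Result: NO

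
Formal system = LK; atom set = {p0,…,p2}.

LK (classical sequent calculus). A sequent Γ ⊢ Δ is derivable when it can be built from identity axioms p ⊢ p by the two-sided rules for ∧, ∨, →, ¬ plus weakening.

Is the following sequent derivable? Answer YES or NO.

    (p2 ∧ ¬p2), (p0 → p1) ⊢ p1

Derivation trace:
[→L] (p2 ∧ ¬p2), (p0 → p1) ⊢ p1
  [WR] (p2 ∧ ¬p2) ⊢ p0
    [∧L] (p2 ∧ ¬p2) ⊢ 
      [¬L] p2, ¬p2 ⊢ 
        [Ax] p2 ⊢ p2
  [Ax] p1 ⊢ p1

Result: YES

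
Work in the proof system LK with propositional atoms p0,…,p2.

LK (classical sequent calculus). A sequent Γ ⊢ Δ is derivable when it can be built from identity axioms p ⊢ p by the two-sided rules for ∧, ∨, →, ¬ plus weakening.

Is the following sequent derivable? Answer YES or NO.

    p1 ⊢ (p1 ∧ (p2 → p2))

Derivation trace:
[∧R] p1 ⊢ (p1 ∧ (p2 → p2))
  [Ax] p1 ⊢ p1
  [→R]  ⊢ (p2 → p2)
    [Ax] p2 ⊢ p2

Result: YES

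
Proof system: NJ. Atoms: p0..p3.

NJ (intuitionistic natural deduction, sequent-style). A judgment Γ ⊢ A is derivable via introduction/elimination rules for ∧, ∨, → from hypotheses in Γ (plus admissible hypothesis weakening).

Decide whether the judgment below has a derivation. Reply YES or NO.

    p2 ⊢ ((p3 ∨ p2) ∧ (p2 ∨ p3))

Derivation (root first):
[∧I] p2 ⊢ ((p3 ∨ p2) ∧ (p2 ∨ p3))
  [∨I₂] p2 ⊢ (p3 ∨ p2)
    [Ax] p2 ⊢ p2
  [∨I₁] p2 ⊢ (p2 ∨ p3)
    [Ax] p2 ⊢ p2

Result: YES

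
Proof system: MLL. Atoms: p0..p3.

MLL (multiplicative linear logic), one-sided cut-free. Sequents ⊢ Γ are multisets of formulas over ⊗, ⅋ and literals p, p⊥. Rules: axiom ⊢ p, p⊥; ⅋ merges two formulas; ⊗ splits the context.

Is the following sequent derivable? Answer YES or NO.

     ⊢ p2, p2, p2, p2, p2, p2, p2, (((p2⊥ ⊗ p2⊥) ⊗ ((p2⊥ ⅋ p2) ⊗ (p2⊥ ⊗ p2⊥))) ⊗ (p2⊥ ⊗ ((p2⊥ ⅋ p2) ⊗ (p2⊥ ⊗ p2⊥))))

Derivation (root first):
[⊗]  ⊢ p2, p2, p2, p2, p2, p2, p2, (((p2⊥ ⊗ p2⊥) ⊗ ((p2⊥ ⅋ p2) ⊗ (p2⊥ ⊗ p2⊥))) ⊗ (p2⊥ ⊗ ((p2⊥ ⅋ p2) ⊗ (p2⊥ ⊗ p2⊥))))
  [⊗]  ⊢ p2, p2, p2, p2, ((p2⊥ ⊗ p2⊥) ⊗ ((p2⊥ ⅋ p2) ⊗ (p2⊥ ⊗ p2⊥)))
    [⊗]  ⊢ p2, p2, (p2⊥ ⊗ p2⊥)
      [Ax]  ⊢ p2, p2⊥
      [Ax]  ⊢ p2, p2⊥
    [⊗]  ⊢ p2, p2, ((p2⊥ ⅋ p2) ⊗ (p2⊥ ⊗ p2⊥))
      [⅋]  ⊢ (p2⊥ ⅋ p2)
        [Ax]  ⊢ p2, p2⊥
      [⊗]  ⊢ p2, p2, (p2⊥ ⊗ p2⊥)
        [Ax]  ⊢ p2, p2⊥
        [Ax]  ⊢ p2, p2⊥
  [⊗]  ⊢ p2, p2, p2, (p2⊥ ⊗ ((p2⊥ ⅋ p2) ⊗ (p2⊥ ⊗ p2⊥)))
    [Ax]  ⊢ p2, p2⊥
    [⊗]  ⊢ p2, p2, ((p2⊥ ⅋ p2) ⊗ (p2⊥ ⊗ p2⊥))
      [⅋]  ⊢ (p2⊥ ⅋ p2)
        [Ax]  ⊢ p2, p2⊥
      [⊗]  ⊢ p2, p2, (p2⊥ ⊗ p2⊥)
        [Ax]  ⊢ p2, p2⊥
        [Ax]  ⊢ p2, p2⊥

Result: YES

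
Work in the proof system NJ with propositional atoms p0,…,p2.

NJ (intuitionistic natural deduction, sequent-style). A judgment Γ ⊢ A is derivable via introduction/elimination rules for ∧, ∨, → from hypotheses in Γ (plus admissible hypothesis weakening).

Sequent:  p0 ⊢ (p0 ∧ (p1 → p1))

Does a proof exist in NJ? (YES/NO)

Derivation trace:
[∧I] p0 ⊢ (p0 ∧ (p1 → p1))
  [Ax] p0 ⊢ p0
  [→I]  ⊢ (p1 → p1)
    [Ax] p1 ⊢ p1

Result: YES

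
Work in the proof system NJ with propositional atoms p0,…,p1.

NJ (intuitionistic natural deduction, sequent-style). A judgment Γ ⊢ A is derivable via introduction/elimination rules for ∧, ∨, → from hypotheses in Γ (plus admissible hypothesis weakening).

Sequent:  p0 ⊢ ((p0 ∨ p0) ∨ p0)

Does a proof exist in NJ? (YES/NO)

Derivation trace:
[∨I₁] p0 ⊢ ((p0 ∨ p0) ∨ p0)
  [∨I₁] p0 ⊢ (p0 ∨ p0)
    [Ax] p0 ⊢ p0

Result: YES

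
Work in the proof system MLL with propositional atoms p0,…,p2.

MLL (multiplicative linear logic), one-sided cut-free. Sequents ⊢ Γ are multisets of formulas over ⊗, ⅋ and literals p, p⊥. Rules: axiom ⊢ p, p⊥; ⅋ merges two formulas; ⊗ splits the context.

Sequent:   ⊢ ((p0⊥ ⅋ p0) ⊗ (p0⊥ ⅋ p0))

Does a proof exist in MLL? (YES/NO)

Derivation trace:
[⊗]  ⊢ ((p0⊥ ⅋ p0) ⊗ (p0⊥ ⅋ p0))
  [⅋]  ⊢ (p0⊥ ⅋ p0)
    [Ax]  ⊢ p0, p0⊥
  [⅋]  ⊢ (p0⊥ ⅋ p0)
    [Ax]  ⊢ p0, p0⊥

Result: YES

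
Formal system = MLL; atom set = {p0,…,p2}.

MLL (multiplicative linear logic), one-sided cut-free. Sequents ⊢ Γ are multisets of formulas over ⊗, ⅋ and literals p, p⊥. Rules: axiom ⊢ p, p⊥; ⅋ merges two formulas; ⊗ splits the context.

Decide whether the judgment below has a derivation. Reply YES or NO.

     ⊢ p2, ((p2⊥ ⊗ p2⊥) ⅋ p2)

Proof tree:
[⅋]  ⊢ p2, ((p2⊥ ⊗ p2⊥) ⅋ p2)
  [⊗]  ⊢ p2, p2, (p2⊥ ⊗ p2⊥)
    [Ax]  ⊢ p2, p2⊥
    [Ax]  ⊢ p2, p2⊥

Result: YES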